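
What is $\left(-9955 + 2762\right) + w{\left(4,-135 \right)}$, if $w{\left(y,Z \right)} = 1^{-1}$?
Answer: $-7192$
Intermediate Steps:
$w{\left(y,Z \right)} = 1$
$\left(-9955 + 2762\right) + w{\left(4,-135 \right)} = \left(-9955 + 2762\right) + 1 = -7193 + 1 = -7192$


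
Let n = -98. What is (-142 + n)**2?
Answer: 57600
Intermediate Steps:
(-142 + n)**2 = (-142 - 98)**2 = (-240)**2 = 57600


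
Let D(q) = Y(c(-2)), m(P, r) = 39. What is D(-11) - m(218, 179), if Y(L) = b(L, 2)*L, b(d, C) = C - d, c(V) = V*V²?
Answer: -119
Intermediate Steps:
c(V) = V³
Y(L) = L*(2 - L) (Y(L) = (2 - L)*L = L*(2 - L))
D(q) = -80 (D(q) = (-2)³*(2 - 1*(-2)³) = -8*(2 - 1*(-8)) = -8*(2 + 8) = -8*10 = -80)
D(-11) - m(218, 179) = -80 - 1*39 = -80 - 39 = -119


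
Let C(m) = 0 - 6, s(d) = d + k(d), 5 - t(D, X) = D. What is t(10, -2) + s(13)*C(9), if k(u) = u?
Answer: -161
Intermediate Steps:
t(D, X) = 5 - D
s(d) = 2*d (s(d) = d + d = 2*d)
C(m) = -6
t(10, -2) + s(13)*C(9) = (5 - 1*10) + (2*13)*(-6) = (5 - 10) + 26*(-6) = -5 - 156 = -161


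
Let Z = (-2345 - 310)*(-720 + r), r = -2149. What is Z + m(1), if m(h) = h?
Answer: 7617196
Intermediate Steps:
Z = 7617195 (Z = (-2345 - 310)*(-720 - 2149) = -2655*(-2869) = 7617195)
Z + m(1) = 7617195 + 1 = 7617196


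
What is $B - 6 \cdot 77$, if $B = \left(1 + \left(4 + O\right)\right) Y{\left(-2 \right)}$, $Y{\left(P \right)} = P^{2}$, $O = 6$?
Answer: $-418$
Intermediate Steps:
$B = 44$ ($B = \left(1 + \left(4 + 6\right)\right) \left(-2\right)^{2} = \left(1 + 10\right) 4 = 11 \cdot 4 = 44$)
$B - 6 \cdot 77 = 44 - 6 \cdot 77 = 44 - 462 = -418$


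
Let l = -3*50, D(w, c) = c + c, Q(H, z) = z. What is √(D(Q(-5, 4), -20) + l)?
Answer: I*√190 ≈ 13.784*I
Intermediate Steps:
D(w, c) = 2*c
l = -150
√(D(Q(-5, 4), -20) + l) = √(2*(-20) - 150) = √(-40 - 150) = √(-190) = I*√190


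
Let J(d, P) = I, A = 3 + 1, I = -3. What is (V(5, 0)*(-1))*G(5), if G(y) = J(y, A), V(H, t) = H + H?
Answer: 30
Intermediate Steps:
A = 4
V(H, t) = 2*H
J(d, P) = -3
G(y) = -3
(V(5, 0)*(-1))*G(5) = ((2*5)*(-1))*(-3) = (10*(-1))*(-3) = -10*(-3) = 30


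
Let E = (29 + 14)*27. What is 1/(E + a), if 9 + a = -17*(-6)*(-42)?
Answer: -1/3132 ≈ -0.00031928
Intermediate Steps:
E = 1161 (E = 43*27 = 1161)
a = -4293 (a = -9 - 17*(-6)*(-42) = -9 + 102*(-42) = -9 - 4284 = -4293)
1/(E + a) = 1/(1161 - 4293) = 1/(-3132) = -1/3132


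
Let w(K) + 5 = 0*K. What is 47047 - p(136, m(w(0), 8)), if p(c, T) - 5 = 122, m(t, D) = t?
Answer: 46920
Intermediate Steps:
w(K) = -5 (w(K) = -5 + 0*K = -5 + 0 = -5)
p(c, T) = 127 (p(c, T) = 5 + 122 = 127)
47047 - p(136, m(w(0), 8)) = 47047 - 1*127 = 47047 - 127 = 46920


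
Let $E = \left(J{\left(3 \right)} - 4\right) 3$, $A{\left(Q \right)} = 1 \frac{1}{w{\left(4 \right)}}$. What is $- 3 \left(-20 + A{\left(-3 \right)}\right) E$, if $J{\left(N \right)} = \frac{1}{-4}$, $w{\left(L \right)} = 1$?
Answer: $- \frac{2907}{4} \approx -726.75$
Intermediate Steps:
$J{\left(N \right)} = - \frac{1}{4}$
$A{\left(Q \right)} = 1$ ($A{\left(Q \right)} = 1 \cdot 1^{-1} = 1 \cdot 1 = 1$)
$E = - \frac{51}{4}$ ($E = \left(- \frac{1}{4} - 4\right) 3 = \left(- \frac{17}{4}\right) 3 = - \frac{51}{4} \approx -12.75$)
$- 3 \left(-20 + A{\left(-3 \right)}\right) E = - 3 \left(-20 + 1\right) \left(- \frac{51}{4}\right) = \left(-3\right) \left(-19\right) \left(- \frac{51}{4}\right) = 57 \left(- \frac{51}{4}\right) = - \frac{2907}{4}$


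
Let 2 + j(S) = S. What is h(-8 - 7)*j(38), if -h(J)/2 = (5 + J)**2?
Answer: -7200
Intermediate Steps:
h(J) = -2*(5 + J)**2
j(S) = -2 + S
h(-8 - 7)*j(38) = (-2*(5 + (-8 - 7))**2)*(-2 + 38) = -2*(5 - 15)**2*36 = -2*(-10)**2*36 = -2*100*36 = -200*36 = -7200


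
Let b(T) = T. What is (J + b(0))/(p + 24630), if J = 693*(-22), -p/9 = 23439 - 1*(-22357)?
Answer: 363/9227 ≈ 0.039341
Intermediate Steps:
p = -412164 (p = -9*(23439 - 1*(-22357)) = -9*(23439 + 22357) = -9*45796 = -412164)
J = -15246
(J + b(0))/(p + 24630) = (-15246 + 0)/(-412164 + 24630) = -15246/(-387534) = -15246*(-1/387534) = 363/9227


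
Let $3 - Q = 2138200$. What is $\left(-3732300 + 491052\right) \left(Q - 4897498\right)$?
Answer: $22804432347360$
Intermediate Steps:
$Q = -2138197$ ($Q = 3 - 2138200 = -2138197$)
$\left(-3732300 + 491052\right) \left(Q - 4897498\right) = \left(-3732300 + 491052\right) \left(-2138197 - 4897498\right) = \left(-3241248\right) \left(-7035695\right) = 22804432347360$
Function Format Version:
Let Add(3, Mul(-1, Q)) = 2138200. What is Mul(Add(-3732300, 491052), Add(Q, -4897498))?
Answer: 22804432347360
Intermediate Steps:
Q = -2138197 (Q = Add(3, Mul(-1, 2138200)) = Add(3, -2138200) = -2138197)
Mul(Add(-3732300, 491052), Add(Q, -4897498)) = Mul(Add(-3732300, 491052), Add(-2138197, -4897498)) = Mul(-3241248, -7035695) = 22804432347360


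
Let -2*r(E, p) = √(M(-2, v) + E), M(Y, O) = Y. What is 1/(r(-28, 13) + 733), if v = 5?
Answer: 1466/1074593 + I*√30/1074593 ≈ 0.0013642 + 5.097e-6*I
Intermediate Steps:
r(E, p) = -√(-2 + E)/2
1/(r(-28, 13) + 733) = 1/(-√(-2 - 28)/2 + 733) = 1/(-I*√30/2 + 733) = 1/(733 - I*√30/2)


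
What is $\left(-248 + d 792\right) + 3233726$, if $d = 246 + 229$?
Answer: $3609678$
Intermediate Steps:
$d = 475$
$\left(-248 + d 792\right) + 3233726 = \left(-248 + 475 \cdot 792\right) + 3233726 = \left(-248 + 376200\right) + 3233726 = 375952 + 3233726 = 3609678$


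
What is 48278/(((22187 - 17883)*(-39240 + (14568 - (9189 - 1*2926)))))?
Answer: -24139/66572120 ≈ -0.00036260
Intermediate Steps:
48278/(((22187 - 17883)*(-39240 + (14568 - (9189 - 1*2926))))) = 48278/((4304*(-39240 + (14568 - (9189 - 2926))))) = 48278/((4304*(-39240 + (14568 - 1*6263)))) = 48278/((4304*(-39240 + (14568 - 6263)))) = 48278/((4304*(-39240 + 8305))) = 48278/((4304*(-30935))) = 48278/(-133144240) = 48278*(-1/133144240) = -24139/66572120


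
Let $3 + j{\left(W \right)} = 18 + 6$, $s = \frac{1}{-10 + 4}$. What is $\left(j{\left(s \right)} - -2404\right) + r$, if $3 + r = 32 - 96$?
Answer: $2358$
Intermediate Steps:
$s = - \frac{1}{6}$ ($s = \frac{1}{-6} = - \frac{1}{6} \approx -0.16667$)
$r = -67$ ($r = -3 + \left(32 - 96\right) = -3 - 64 = -67$)
$j{\left(W \right)} = 21$ ($j{\left(W \right)} = -3 + \left(18 + 6\right) = -3 + 24 = 21$)
$\left(j{\left(s \right)} - -2404\right) + r = \left(21 - -2404\right) - 67 = \left(21 + 2404\right) - 67 = 2425 - 67 = 2358$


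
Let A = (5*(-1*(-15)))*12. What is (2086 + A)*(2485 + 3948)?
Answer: 19208938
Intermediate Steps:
A = 900 (A = (5*15)*12 = 75*12 = 900)
(2086 + A)*(2485 + 3948) = (2086 + 900)*(2485 + 3948) = 2986*6433 = 19208938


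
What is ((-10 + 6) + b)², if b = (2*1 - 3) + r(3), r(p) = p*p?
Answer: 16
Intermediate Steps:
r(p) = p²
b = 8 (b = (2*1 - 3) + 3² = (2 - 3) + 9 = -1 + 9 = 8)
((-10 + 6) + b)² = ((-10 + 6) + 8)² = (-4 + 8)² = 4² = 16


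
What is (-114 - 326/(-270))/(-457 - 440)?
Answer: 15227/121095 ≈ 0.12574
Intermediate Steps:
(-114 - 326/(-270))/(-457 - 440) = (-114 - 326*(-1/270))/(-897) = (-114 + 163/135)*(-1/897) = -15227/135*(-1/897) = 15227/121095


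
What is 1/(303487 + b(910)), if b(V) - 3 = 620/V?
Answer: 91/27617652 ≈ 3.2950e-6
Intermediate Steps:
b(V) = 3 + 620/V
1/(303487 + b(910)) = 1/(303487 + (3 + 620/910)) = 1/(303487 + (3 + 620*(1/910))) = 1/(303487 + (3 + 62/91)) = 1/(303487 + 335/91) = 1/(27617652/91) = 91/27617652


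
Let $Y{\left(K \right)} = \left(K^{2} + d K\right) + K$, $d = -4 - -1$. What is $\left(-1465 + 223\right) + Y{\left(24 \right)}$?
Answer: $-714$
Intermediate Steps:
$d = -3$ ($d = -4 + 1 = -3$)
$Y{\left(K \right)} = K^{2} - 2 K$ ($Y{\left(K \right)} = \left(K^{2} - 3 K\right) + K = K^{2} - 2 K$)
$\left(-1465 + 223\right) + Y{\left(24 \right)} = \left(-1465 + 223\right) + 24 \left(-2 + 24\right) = -1242 + 24 \cdot 22 = -1242 + 528 = -714$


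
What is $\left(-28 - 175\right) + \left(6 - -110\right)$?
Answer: $-87$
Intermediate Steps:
$\left(-28 - 175\right) + \left(6 - -110\right) = \left(-28 - 175\right) + \left(6 + 110\right) = -203 + 116 = -87$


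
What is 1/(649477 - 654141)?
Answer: -1/4664 ≈ -0.00021441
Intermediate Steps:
1/(649477 - 654141) = 1/(-4664) = -1/4664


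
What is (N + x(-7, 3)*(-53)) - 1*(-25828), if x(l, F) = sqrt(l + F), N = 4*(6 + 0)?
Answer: 25852 - 106*I ≈ 25852.0 - 106.0*I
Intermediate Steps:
N = 24 (N = 4*6 = 24)
x(l, F) = sqrt(F + l)
(N + x(-7, 3)*(-53)) - 1*(-25828) = (24 + sqrt(3 - 7)*(-53)) - 1*(-25828) = (24 + sqrt(-4)*(-53)) + 25828 = (24 + (2*I)*(-53)) + 25828 = (24 - 106*I) + 25828 = 25852 - 106*I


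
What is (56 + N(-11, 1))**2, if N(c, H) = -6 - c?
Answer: 3721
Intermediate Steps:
(56 + N(-11, 1))**2 = (56 + (-6 - 1*(-11)))**2 = (56 + (-6 + 11))**2 = (56 + 5)**2 = 61**2 = 3721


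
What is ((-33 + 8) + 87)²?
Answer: 3844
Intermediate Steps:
((-33 + 8) + 87)² = (-25 + 87)² = 62² = 3844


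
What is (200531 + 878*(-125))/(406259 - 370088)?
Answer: 90781/36171 ≈ 2.5098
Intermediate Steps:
(200531 + 878*(-125))/(406259 - 370088) = (200531 - 109750)/36171 = 90781*(1/36171) = 90781/36171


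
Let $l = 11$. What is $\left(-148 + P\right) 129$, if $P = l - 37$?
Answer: $-22446$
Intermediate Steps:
$P = -26$ ($P = 11 - 37 = -26$)
$\left(-148 + P\right) 129 = \left(-148 - 26\right) 129 = \left(-174\right) 129 = -22446$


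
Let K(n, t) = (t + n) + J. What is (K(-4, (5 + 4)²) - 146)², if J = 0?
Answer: 4761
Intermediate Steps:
K(n, t) = n + t (K(n, t) = (t + n) + 0 = (n + t) + 0 = n + t)
(K(-4, (5 + 4)²) - 146)² = ((-4 + (5 + 4)²) - 146)² = ((-4 + 9²) - 146)² = ((-4 + 81) - 146)² = (77 - 146)² = (-69)² = 4761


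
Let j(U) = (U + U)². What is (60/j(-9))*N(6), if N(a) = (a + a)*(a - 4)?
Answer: 40/9 ≈ 4.4444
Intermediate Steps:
j(U) = 4*U² (j(U) = (2*U)² = 4*U²)
N(a) = 2*a*(-4 + a) (N(a) = (2*a)*(-4 + a) = 2*a*(-4 + a))
(60/j(-9))*N(6) = (60/((4*(-9)²)))*(2*6*(-4 + 6)) = (60/((4*81)))*(2*6*2) = (60/324)*24 = (60*(1/324))*24 = (5/27)*24 = 40/9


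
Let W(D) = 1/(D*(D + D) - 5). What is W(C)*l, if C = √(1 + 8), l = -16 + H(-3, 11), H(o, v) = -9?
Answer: -25/13 ≈ -1.9231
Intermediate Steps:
l = -25 (l = -16 - 9 = -25)
C = 3 (C = √9 = 3)
W(D) = 1/(-5 + 2*D²) (W(D) = 1/(D*(2*D) - 5) = 1/(2*D² - 5) = 1/(-5 + 2*D²))
W(C)*l = -25/(-5 + 2*3²) = -25/(-5 + 2*9) = -25/(-5 + 18) = -25/13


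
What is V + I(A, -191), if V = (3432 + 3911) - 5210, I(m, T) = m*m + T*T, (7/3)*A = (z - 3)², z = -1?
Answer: 1894390/49 ≈ 38661.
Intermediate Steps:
A = 48/7 (A = 3*(-1 - 3)²/7 = (3/7)*(-4)² = (3/7)*16 = 48/7 ≈ 6.8571)
I(m, T) = T² + m² (I(m, T) = m² + T² = T² + m²)
V = 2133 (V = 7343 - 5210 = 2133)
V + I(A, -191) = 2133 + ((-191)² + (48/7)²) = 2133 + (36481 + 2304/49) = 2133 + 1789873/49 = 1894390/49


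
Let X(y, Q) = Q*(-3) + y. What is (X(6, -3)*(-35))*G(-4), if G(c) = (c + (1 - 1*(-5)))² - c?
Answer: -4200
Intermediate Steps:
G(c) = (6 + c)² - c (G(c) = (c + (1 + 5))² - c = (c + 6)² - c = (6 + c)² - c)
X(y, Q) = y - 3*Q (X(y, Q) = -3*Q + y = y - 3*Q)
(X(6, -3)*(-35))*G(-4) = ((6 - 3*(-3))*(-35))*((6 - 4)² - 1*(-4)) = ((6 + 9)*(-35))*(2² + 4) = (15*(-35))*(4 + 4) = -525*8 = -4200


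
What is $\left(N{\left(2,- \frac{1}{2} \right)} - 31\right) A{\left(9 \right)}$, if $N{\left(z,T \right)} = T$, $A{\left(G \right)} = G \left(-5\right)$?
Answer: $\frac{2835}{2} \approx 1417.5$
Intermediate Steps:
$A{\left(G \right)} = - 5 G$
$\left(N{\left(2,- \frac{1}{2} \right)} - 31\right) A{\left(9 \right)} = \left(- \frac{1}{2} - 31\right) \left(\left(-5\right) 9\right) = \left(\left(-1\right) \frac{1}{2} - 31\right) \left(-45\right) = \left(- \frac{1}{2} - 31\right) \left(-45\right) = \left(- \frac{63}{2}\right) \left(-45\right) = \frac{2835}{2}$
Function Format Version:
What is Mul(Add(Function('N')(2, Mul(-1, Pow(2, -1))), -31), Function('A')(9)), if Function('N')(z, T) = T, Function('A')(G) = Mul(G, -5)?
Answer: Rational(2835, 2) ≈ 1417.5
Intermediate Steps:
Function('A')(G) = Mul(-5, G)
Mul(Add(Function('N')(2, Mul(-1, Pow(2, -1))), -31), Function('A')(9)) = Mul(Add(Mul(-1, Pow(2, -1)), -31), Mul(-5, 9)) = Mul(Add(Mul(-1, Rational(1, 2)), -31), -45) = Mul(Add(Rational(-1, 2), -31), -45) = Mul(Rational(-63, 2), -45) = Rational(2835, 2)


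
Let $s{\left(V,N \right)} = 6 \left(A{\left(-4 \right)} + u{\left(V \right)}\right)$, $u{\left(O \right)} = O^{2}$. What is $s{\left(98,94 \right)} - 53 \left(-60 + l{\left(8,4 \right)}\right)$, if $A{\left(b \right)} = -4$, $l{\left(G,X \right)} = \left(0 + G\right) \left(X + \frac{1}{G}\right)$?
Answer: $59031$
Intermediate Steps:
$l{\left(G,X \right)} = G \left(X + \frac{1}{G}\right)$
$s{\left(V,N \right)} = -24 + 6 V^{2}$ ($s{\left(V,N \right)} = 6 \left(-4 + V^{2}\right) = -24 + 6 V^{2}$)
$s{\left(98,94 \right)} - 53 \left(-60 + l{\left(8,4 \right)}\right) = \left(-24 + 6 \cdot 98^{2}\right) - 53 \left(-60 + \left(1 + 8 \cdot 4\right)\right) = \left(-24 + 6 \cdot 9604\right) - 53 \left(-60 + \left(1 + 32\right)\right) = \left(-24 + 57624\right) - 53 \left(-60 + 33\right) = 57600 - -1431 = 57600 + 1431 = 59031$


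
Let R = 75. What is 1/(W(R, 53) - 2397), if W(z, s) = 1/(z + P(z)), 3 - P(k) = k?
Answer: -3/7190 ≈ -0.00041725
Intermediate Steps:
P(k) = 3 - k
W(z, s) = 1/3 (W(z, s) = 1/(z + (3 - z)) = 1/3)
1/(W(R, 53) - 2397) = 1/(1/3 - 2397) = 1/(-7190/3) = -3/7190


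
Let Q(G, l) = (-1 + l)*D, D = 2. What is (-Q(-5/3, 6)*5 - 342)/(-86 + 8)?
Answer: 196/39 ≈ 5.0256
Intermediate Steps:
Q(G, l) = -2 + 2*l (Q(G, l) = (-1 + l)*2 = -2 + 2*l)
(-Q(-5/3, 6)*5 - 342)/(-86 + 8) = (-(-2 + 2*6)*5 - 342)/(-86 + 8) = (-(-2 + 12)*5 - 342)/(-78) = (-1*10*5 - 342)*(-1/78) = (-10*5 - 342)*(-1/78) = (-50 - 342)*(-1/78) = -392*(-1/78) = 196/39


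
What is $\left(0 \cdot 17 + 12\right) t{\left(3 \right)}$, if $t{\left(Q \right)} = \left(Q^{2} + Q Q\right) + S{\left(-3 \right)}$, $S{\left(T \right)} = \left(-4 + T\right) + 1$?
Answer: $144$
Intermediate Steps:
$S{\left(T \right)} = -3 + T$
$t{\left(Q \right)} = -6 + 2 Q^{2}$ ($t{\left(Q \right)} = \left(Q^{2} + Q Q\right) - 6 = \left(Q^{2} + Q^{2}\right) - 6 = 2 Q^{2} - 6 = -6 + 2 Q^{2}$)
$\left(0 \cdot 17 + 12\right) t{\left(3 \right)} = \left(0 \cdot 17 + 12\right) \left(-6 + 2 \cdot 3^{2}\right) = \left(0 + 12\right) \left(-6 + 2 \cdot 9\right) = 12 \left(-6 + 18\right) = 12 \cdot 12 = 144$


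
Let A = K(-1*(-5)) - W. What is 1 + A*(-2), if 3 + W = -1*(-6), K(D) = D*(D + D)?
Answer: -93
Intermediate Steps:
K(D) = 2*D² (K(D) = D*(2*D) = 2*D²)
W = 3 (W = -3 - 1*(-6) = -3 + 6 = 3)
A = 47 (A = 2*(-1*(-5))² - 1*3 = 2*5² - 3 = 2*25 - 3 = 50 - 3 = 47)
1 + A*(-2) = 1 + 47*(-2) = 1 - 94 = -93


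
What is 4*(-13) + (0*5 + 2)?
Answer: -50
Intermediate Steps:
4*(-13) + (0*5 + 2) = -52 + (0 + 2) = -52 + 2 = -50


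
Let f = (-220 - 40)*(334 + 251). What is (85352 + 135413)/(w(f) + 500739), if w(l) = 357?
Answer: 220765/501096 ≈ 0.44056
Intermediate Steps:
f = -152100 (f = -260*585 = -152100)
(85352 + 135413)/(w(f) + 500739) = (85352 + 135413)/(357 + 500739) = 220765/501096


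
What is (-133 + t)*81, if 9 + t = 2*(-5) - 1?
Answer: -12393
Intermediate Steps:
t = -20 (t = -9 + (2*(-5) - 1) = -9 + (-10 - 1) = -9 - 11 = -20)
(-133 + t)*81 = (-133 - 20)*81 = -153*81 = -12393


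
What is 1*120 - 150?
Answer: -30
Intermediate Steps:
1*120 - 150 = 120 - 150 = -30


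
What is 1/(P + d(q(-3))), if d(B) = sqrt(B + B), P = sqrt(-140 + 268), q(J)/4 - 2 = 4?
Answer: 1/(4*(sqrt(3) + 2*sqrt(2))) ≈ 0.054819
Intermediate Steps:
q(J) = 24 (q(J) = 8 + 4*4 = 8 + 16 = 24)
P = 8*sqrt(2) (P = sqrt(128) = 8*sqrt(2) ≈ 11.314)
d(B) = sqrt(2)*sqrt(B) (d(B) = sqrt(2*B) = sqrt(2)*sqrt(B))
1/(P + d(q(-3))) = 1/(8*sqrt(2) + sqrt(2)*sqrt(24)) = 1/(8*sqrt(2) + sqrt(2)*(2*sqrt(6))) = 1/(8*sqrt(2) + 4*sqrt(3)) = 1/(4*sqrt(3) + 8*sqrt(2))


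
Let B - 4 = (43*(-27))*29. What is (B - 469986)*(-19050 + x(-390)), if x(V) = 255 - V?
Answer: 9269696655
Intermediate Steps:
B = -33665 (B = 4 + (43*(-27))*29 = 4 - 1161*29 = 4 - 33669 = -33665)
(B - 469986)*(-19050 + x(-390)) = (-33665 - 469986)*(-19050 + (255 - 1*(-390))) = -503651*(-19050 + (255 + 390)) = -503651*(-19050 + 645) = -503651*(-18405) = 9269696655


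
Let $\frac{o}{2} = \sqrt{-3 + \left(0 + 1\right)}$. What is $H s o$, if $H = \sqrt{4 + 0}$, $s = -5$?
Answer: $- 20 i \sqrt{2} \approx - 28.284 i$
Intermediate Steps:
$H = 2$ ($H = \sqrt{4} = 2$)
$o = 2 i \sqrt{2}$ ($o = 2 \sqrt{-3 + \left(0 + 1\right)} = 2 \sqrt{-3 + 1} = 2 \sqrt{-2} = 2 i \sqrt{2} \approx 2.8284 i$)
$H s o = 2 \left(-5\right) 2 i \sqrt{2} = - 10 \cdot 2 i \sqrt{2} = - 20 i \sqrt{2}$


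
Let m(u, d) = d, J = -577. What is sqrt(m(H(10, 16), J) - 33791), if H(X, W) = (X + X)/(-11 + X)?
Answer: 8*I*sqrt(537) ≈ 185.39*I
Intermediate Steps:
H(X, W) = 2*X/(-11 + X) (H(X, W) = (2*X)/(-11 + X) = 2*X/(-11 + X))
sqrt(m(H(10, 16), J) - 33791) = sqrt(-577 - 33791) = sqrt(-34368) = 8*I*sqrt(537)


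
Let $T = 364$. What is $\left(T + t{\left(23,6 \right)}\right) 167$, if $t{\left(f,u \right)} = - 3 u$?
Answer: $57782$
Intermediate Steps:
$\left(T + t{\left(23,6 \right)}\right) 167 = \left(364 - 18\right) 167 = 346 \cdot 167 = 57782$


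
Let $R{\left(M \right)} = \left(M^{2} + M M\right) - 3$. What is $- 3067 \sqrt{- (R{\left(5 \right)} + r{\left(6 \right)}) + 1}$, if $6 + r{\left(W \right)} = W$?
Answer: $- 3067 i \sqrt{46} \approx - 20801.0 i$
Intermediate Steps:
$r{\left(W \right)} = -6 + W$
$R{\left(M \right)} = -3 + 2 M^{2}$ ($R{\left(M \right)} = \left(M^{2} + M^{2}\right) - 3 = 2 M^{2} - 3 = -3 + 2 M^{2}$)
$- 3067 \sqrt{- (R{\left(5 \right)} + r{\left(6 \right)}) + 1} = - 3067 \sqrt{- (\left(-3 + 2 \cdot 5^{2}\right) + \left(-6 + 6\right)) + 1} = - 3067 \sqrt{- (\left(-3 + 2 \cdot 25\right) + 0) + 1} = - 3067 \sqrt{- (\left(-3 + 50\right) + 0) + 1} = - 3067 \sqrt{- (47 + 0) + 1} = - 3067 \sqrt{\left(-1\right) 47 + 1} = - 3067 \sqrt{-47 + 1} = - 3067 \sqrt{-46} = - 3067 i \sqrt{46}$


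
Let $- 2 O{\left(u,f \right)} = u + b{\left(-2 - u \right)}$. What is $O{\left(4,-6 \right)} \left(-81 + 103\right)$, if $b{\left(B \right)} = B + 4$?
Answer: $-22$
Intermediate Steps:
$b{\left(B \right)} = 4 + B$
$O{\left(u,f \right)} = -1$ ($O{\left(u,f \right)} = - \frac{u + \left(4 - \left(2 + u\right)\right)}{2} = - \frac{u - \left(-2 + u\right)}{2} = \left(- \frac{1}{2}\right) 2 = -1$)
$O{\left(4,-6 \right)} \left(-81 + 103\right) = - (-81 + 103) = \left(-1\right) 22 = -22$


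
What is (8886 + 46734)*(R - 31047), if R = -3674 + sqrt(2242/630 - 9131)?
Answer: -1931182020 + 7416*I*sqrt(25157510)/7 ≈ -1.9312e+9 + 5.3138e+6*I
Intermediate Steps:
R = -3674 + 2*I*sqrt(25157510)/105 (R = -3674 + sqrt(2242*(1/630) - 9131) = -3674 + sqrt(1121/315 - 9131) = -3674 + sqrt(-2875144/315) = -3674 + 2*I*sqrt(25157510)/105 ≈ -3674.0 + 95.538*I)
(8886 + 46734)*(R - 31047) = (8886 + 46734)*((-3674 + 2*I*sqrt(25157510)/105) - 31047) = 55620*(-34721 + 2*I*sqrt(25157510)/105) = -1931182020 + 7416*I*sqrt(25157510)/7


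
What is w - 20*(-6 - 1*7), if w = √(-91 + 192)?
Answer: 260 + √101 ≈ 270.05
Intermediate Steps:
w = √101 ≈ 10.050
w - 20*(-6 - 1*7) = √101 - 20*(-6 - 1*7) = √101 - 20*(-6 - 7) = √101 - 20*(-13) = √101 + 260 = 260 + √101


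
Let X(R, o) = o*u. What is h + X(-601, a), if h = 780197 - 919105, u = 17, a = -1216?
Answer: -159580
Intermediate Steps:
X(R, o) = 17*o (X(R, o) = o*17 = 17*o)
h = -138908
h + X(-601, a) = -138908 + 17*(-1216) = -138908 - 20672 = -159580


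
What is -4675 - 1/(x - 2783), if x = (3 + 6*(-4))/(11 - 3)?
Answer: -104182367/22285 ≈ -4675.0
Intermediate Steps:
x = -21/8 (x = (3 - 24)/8 = (⅛)*(-21) = -21/8 ≈ -2.6250)
-4675 - 1/(x - 2783) = -4675 - 1/(-21/8 - 2783) = -4675 - 1/(-22285/8) = -4675 - 1*(-8/22285) = -4675 + 8/22285 = -104182367/22285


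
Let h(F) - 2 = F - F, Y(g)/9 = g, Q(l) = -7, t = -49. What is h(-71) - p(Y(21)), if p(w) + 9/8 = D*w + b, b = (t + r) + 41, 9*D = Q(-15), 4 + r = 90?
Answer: 577/8 ≈ 72.125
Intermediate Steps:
r = 86 (r = -4 + 90 = 86)
Y(g) = 9*g
D = -7/9 (D = (1/9)*(-7) = -7/9 ≈ -0.77778)
b = 78 (b = (-49 + 86) + 41 = 37 + 41 = 78)
h(F) = 2 (h(F) = 2 + (F - F) = 2 + 0 = 2)
p(w) = 615/8 - 7*w/9 (p(w) = -9/8 + (-7*w/9 + 78) = -9/8 + (78 - 7*w/9) = 615/8 - 7*w/9)
h(-71) - p(Y(21)) = 2 - (615/8 - 7*21) = 2 - (615/8 - 7/9*189) = 2 - (615/8 - 147) = 2 - 1*(-561/8) = 2 + 561/8 = 577/8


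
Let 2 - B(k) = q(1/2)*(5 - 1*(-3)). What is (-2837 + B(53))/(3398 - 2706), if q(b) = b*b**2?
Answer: -709/173 ≈ -4.0983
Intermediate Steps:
q(b) = b**3
B(k) = 1 (B(k) = 2 - (1/2)**3*(5 - 1*(-3)) = 2 - (1/2)**3*(5 + 3) = 2 - 8/8 = 2 - 1*1 = 2 - 1 = 1)
(-2837 + B(53))/(3398 - 2706) = (-2837 + 1)/(3398 - 2706) = -2836/692 = -2836*1/692 = -709/173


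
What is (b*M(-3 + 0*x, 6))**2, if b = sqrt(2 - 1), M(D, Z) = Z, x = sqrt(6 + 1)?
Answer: 36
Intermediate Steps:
x = sqrt(7) ≈ 2.6458
b = 1 (b = sqrt(1) = 1)
(b*M(-3 + 0*x, 6))**2 = (1*6)**2 = 6**2 = 36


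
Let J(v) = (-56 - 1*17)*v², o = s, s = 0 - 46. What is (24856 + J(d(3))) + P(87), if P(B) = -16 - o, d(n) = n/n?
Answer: 24813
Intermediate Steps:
s = -46
d(n) = 1
o = -46
J(v) = -73*v² (J(v) = (-56 - 17)*v² = -73*v²)
P(B) = 30 (P(B) = -16 - 1*(-46) = -16 + 46 = 30)
(24856 + J(d(3))) + P(87) = (24856 - 73*1²) + 30 = (24856 - 73*1) + 30 = (24856 - 73) + 30 = 24783 + 30 = 24813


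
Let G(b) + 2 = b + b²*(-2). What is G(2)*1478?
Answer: -11824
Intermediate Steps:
G(b) = -2 + b - 2*b² (G(b) = -2 + (b + b²*(-2)) = -2 + (b - 2*b²) = -2 + b - 2*b²)
G(2)*1478 = (-2 + 2 - 2*2²)*1478 = (-2 + 2 - 2*4)*1478 = (-2 + 2 - 8)*1478 = -8*1478 = -11824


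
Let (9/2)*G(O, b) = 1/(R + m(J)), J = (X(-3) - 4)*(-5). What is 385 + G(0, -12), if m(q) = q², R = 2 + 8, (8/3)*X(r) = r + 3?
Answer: 710326/1845 ≈ 385.00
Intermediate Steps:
X(r) = 9/8 + 3*r/8 (X(r) = 3*(r + 3)/8 = 3*(3 + r)/8 = 9/8 + 3*r/8)
R = 10
J = 20 (J = ((9/8 + (3/8)*(-3)) - 4)*(-5) = ((9/8 - 9/8) - 4)*(-5) = (0 - 4)*(-5) = -4*(-5) = 20)
G(O, b) = 1/1845 (G(O, b) = 2/(9*(10 + 20²)) = 2/(9*(10 + 400)) = (2/9)/410 = (2/9)*(1/410) = 1/1845)
385 + G(0, -12) = 385 + 1/1845 = 710326/1845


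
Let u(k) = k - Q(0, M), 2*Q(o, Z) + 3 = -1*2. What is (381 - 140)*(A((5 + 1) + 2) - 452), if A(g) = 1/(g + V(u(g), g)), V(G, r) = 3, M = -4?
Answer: -1198011/11 ≈ -1.0891e+5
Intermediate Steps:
Q(o, Z) = -5/2 (Q(o, Z) = -3/2 + (-1*2)/2 = -3/2 + (1/2)*(-2) = -3/2 - 1 = -5/2)
u(k) = 5/2 + k (u(k) = k - 1*(-5/2) = k + 5/2 = 5/2 + k)
A(g) = 1/(3 + g) (A(g) = 1/(g + 3) = 1/(3 + g))
(381 - 140)*(A((5 + 1) + 2) - 452) = (381 - 140)*(1/(3 + ((5 + 1) + 2)) - 452) = 241*(1/(3 + (6 + 2)) - 452) = 241*(1/(3 + 8) - 452) = 241*(1/11 - 452) = 241*(-4971/11) = -1198011/11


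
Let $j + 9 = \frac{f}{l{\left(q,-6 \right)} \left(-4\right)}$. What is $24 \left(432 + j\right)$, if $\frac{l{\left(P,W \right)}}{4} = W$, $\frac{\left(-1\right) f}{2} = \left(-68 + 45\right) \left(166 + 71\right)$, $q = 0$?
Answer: $\frac{25755}{2} \approx 12878.0$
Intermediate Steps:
$f = 10902$ ($f = - 2 \left(-68 + 45\right) \left(166 + 71\right) = - 2 \left(\left(-23\right) 237\right) = \left(-2\right) \left(-5451\right) = 10902$)
$l{\left(P,W \right)} = 4 W$
$j = \frac{1673}{16}$ ($j = -9 + \frac{10902}{4 \left(-6\right) \left(-4\right)} = -9 + \frac{10902}{\left(-24\right) \left(-4\right)} = -9 + \frac{10902}{96} = -9 + 10902 \cdot \frac{1}{96} = -9 + \frac{1817}{16} = \frac{1673}{16} \approx 104.56$)
$24 \left(432 + j\right) = 24 \left(432 + \frac{1673}{16}\right) = 24 \cdot \frac{8585}{16} = \frac{25755}{2}$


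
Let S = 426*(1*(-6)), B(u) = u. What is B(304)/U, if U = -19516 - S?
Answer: -19/1060 ≈ -0.017925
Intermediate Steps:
S = -2556 (S = 426*(-6) = -2556)
U = -16960 (U = -19516 - 1*(-2556) = -19516 + 2556 = -16960)
B(304)/U = 304/(-16960) = 304*(-1/16960) = -19/1060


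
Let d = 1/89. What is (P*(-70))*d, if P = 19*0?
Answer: 0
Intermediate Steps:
d = 1/89 ≈ 0.011236
P = 0
(P*(-70))*d = (0*(-70))*(1/89) = 0*(1/89) = 0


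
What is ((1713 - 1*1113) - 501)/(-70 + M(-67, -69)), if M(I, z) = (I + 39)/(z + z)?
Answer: -6831/4816 ≈ -1.4184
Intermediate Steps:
M(I, z) = (39 + I)/(2*z) (M(I, z) = (39 + I)/((2*z)) = (39 + I)*(1/(2*z)) = (39 + I)/(2*z))
((1713 - 1*1113) - 501)/(-70 + M(-67, -69)) = ((1713 - 1*1113) - 501)/(-70 + (½)*(39 - 67)/(-69)) = ((1713 - 1113) - 501)/(-70 + (½)*(-1/69)*(-28)) = (600 - 501)/(-70 + 14/69) = 99/(-4816/69) = 99*(-69/4816) = -6831/4816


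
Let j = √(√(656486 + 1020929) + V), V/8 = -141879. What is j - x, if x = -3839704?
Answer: 3839704 + √(-1135032 + √1677415) ≈ 3.8397e+6 + 1064.8*I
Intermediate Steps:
V = -1135032 (V = 8*(-141879) = -1135032)
j = √(-1135032 + √1677415) (j = √(√(656486 + 1020929) - 1135032) = √(√1677415 - 1135032) = √(-1135032 + √1677415) ≈ 1064.8*I)
j - x = √(-1135032 + √1677415) - 1*(-3839704) = √(-1135032 + √1677415) + 3839704 = 3839704 + √(-1135032 + √1677415)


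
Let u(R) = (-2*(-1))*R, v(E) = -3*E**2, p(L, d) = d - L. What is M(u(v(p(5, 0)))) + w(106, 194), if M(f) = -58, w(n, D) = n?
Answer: 48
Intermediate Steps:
u(R) = 2*R
M(u(v(p(5, 0)))) + w(106, 194) = -58 + 106 = 48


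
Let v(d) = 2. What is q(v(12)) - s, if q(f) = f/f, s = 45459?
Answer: -45458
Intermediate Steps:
q(f) = 1
q(v(12)) - s = 1 - 1*45459 = 1 - 45459 = -45458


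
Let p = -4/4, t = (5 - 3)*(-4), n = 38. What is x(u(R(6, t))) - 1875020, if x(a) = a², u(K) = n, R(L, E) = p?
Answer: -1873576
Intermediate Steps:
t = -8 (t = 2*(-4) = -8)
p = -1 (p = -4*¼ = -1)
R(L, E) = -1
u(K) = 38
x(u(R(6, t))) - 1875020 = 38² - 1875020 = 1444 - 1875020 = -1873576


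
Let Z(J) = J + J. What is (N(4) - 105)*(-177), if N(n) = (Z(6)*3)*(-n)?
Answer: 44073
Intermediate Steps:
Z(J) = 2*J
N(n) = -36*n (N(n) = ((2*6)*3)*(-n) = (12*3)*(-n) = 36*(-n) = -36*n)
(N(4) - 105)*(-177) = (-36*4 - 105)*(-177) = (-144 - 105)*(-177) = -249*(-177) = 44073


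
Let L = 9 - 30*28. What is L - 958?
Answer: -1789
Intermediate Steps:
L = -831 (L = 9 - 840 = -831)
L - 958 = -831 - 958 = -1789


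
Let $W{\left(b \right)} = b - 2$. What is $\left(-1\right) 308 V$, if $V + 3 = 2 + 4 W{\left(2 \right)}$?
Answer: $308$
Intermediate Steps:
$W{\left(b \right)} = -2 + b$ ($W{\left(b \right)} = b - 2 = -2 + b$)
$V = -1$ ($V = -3 + \left(2 + 4 \left(-2 + 2\right)\right) = -3 + \left(2 + 4 \cdot 0\right) = -3 + \left(2 + 0\right) = -3 + 2 = -1$)
$\left(-1\right) 308 V = \left(-1\right) 308 \left(-1\right) = \left(-308\right) \left(-1\right) = 308$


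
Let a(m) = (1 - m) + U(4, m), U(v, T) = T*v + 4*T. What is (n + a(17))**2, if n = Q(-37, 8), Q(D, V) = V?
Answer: 16384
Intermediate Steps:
U(v, T) = 4*T + T*v
n = 8
a(m) = 1 + 7*m (a(m) = (1 - m) + m*(4 + 4) = (1 - m) + m*8 = (1 - m) + 8*m = 1 + 7*m)
(n + a(17))**2 = (8 + (1 + 7*17))**2 = (8 + (1 + 119))**2 = (8 + 120)**2 = 128**2 = 16384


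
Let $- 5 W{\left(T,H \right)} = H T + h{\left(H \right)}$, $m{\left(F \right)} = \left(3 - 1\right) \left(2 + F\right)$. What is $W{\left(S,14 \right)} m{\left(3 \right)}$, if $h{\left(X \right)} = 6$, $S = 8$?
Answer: $-236$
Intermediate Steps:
$m{\left(F \right)} = 4 + 2 F$ ($m{\left(F \right)} = 2 \left(2 + F\right) = 4 + 2 F$)
$W{\left(T,H \right)} = - \frac{6}{5} - \frac{H T}{5}$ ($W{\left(T,H \right)} = - \frac{H T + 6}{5} = - \frac{6 + H T}{5} = - \frac{6}{5} - \frac{H T}{5}$)
$W{\left(S,14 \right)} m{\left(3 \right)} = \left(- \frac{6}{5} - \frac{14}{5} \cdot 8\right) \left(4 + 2 \cdot 3\right) = \left(- \frac{6}{5} - \frac{112}{5}\right) \left(4 + 6\right) = \left(- \frac{118}{5}\right) 10 = -236$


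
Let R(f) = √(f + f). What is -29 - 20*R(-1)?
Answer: -29 - 20*I*√2 ≈ -29.0 - 28.284*I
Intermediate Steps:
R(f) = √2*√f (R(f) = √(2*f) = √2*√f)
-29 - 20*R(-1) = -29 - 20*√2*√(-1) = -29 - 20*√2*I = -29 - 20*I*√2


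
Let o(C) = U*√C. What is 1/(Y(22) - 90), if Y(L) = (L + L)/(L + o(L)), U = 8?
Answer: -239/21752 - √22/21752 ≈ -0.011203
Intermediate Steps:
o(C) = 8*√C
Y(L) = 2*L/(L + 8*√L) (Y(L) = (L + L)/(L + 8*√L) = (2*L)/(L + 8*√L) = 2*L/(L + 8*√L))
1/(Y(22) - 90) = 1/(2*22/(22 + 8*√22) - 90) = 1/(44/(22 + 8*√22) - 90) = 1/(-90 + 44/(22 + 8*√22))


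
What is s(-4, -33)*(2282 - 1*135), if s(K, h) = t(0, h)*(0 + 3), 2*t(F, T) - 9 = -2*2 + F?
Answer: 32205/2 ≈ 16103.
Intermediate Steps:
t(F, T) = 5/2 + F/2 (t(F, T) = 9/2 + (-2*2 + F)/2 = 9/2 + (-4 + F)/2 = 9/2 + (-2 + F/2) = 5/2 + F/2)
s(K, h) = 15/2 (s(K, h) = (5/2 + (1/2)*0)*(0 + 3) = (5/2 + 0)*3 = (5/2)*3 = 15/2)
s(-4, -33)*(2282 - 1*135) = 15*(2282 - 1*135)/2 = 15*(2282 - 135)/2 = (15/2)*2147 = 32205/2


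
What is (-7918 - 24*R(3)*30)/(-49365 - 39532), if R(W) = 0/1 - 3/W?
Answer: 7198/88897 ≈ 0.080970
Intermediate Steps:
R(W) = -3/W (R(W) = 0*1 - 3/W = 0 - 3/W = -3/W)
(-7918 - 24*R(3)*30)/(-49365 - 39532) = (-7918 - (-72)/3*30)/(-49365 - 39532) = (-7918 - (-72)/3*30)/(-88897) = (-7918 - 24*(-1)*30)*(-1/88897) = (-7918 + 24*30)*(-1/88897) = (-7918 + 720)*(-1/88897) = -7198*(-1/88897) = 7198/88897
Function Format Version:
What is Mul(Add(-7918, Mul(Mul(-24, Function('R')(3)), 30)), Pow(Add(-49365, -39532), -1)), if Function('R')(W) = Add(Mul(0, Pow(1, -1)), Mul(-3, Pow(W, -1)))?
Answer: Rational(7198, 88897) ≈ 0.080970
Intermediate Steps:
Function('R')(W) = Mul(-3, Pow(W, -1)) (Function('R')(W) = Add(Mul(0, 1), Mul(-3, Pow(W, -1))) = Add(0, Mul(-3, Pow(W, -1))) = Mul(-3, Pow(W, -1)))
Mul(Add(-7918, Mul(Mul(-24, Function('R')(3)), 30)), Pow(Add(-49365, -39532), -1)) = Mul(Add(-7918, Mul(Mul(-24, Mul(-3, Pow(3, -1))), 30)), Pow(Add(-49365, -39532), -1)) = Mul(Add(-7918, Mul(Mul(-24, Mul(-3, Rational(1, 3))), 30)), Pow(-88897, -1)) = Mul(Add(-7918, Mul(Mul(-24, -1), 30)), Rational(-1, 88897)) = Mul(Add(-7918, Mul(24, 30)), Rational(-1, 88897)) = Mul(Add(-7918, 720), Rational(-1, 88897)) = Mul(-7198, Rational(-1, 88897)) = Rational(7198, 88897)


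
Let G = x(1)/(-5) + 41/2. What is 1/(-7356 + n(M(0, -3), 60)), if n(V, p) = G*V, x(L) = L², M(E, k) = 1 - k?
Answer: -5/36374 ≈ -0.00013746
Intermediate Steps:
G = 203/10 (G = 1²/(-5) + 41/2 = 1*(-⅕) + 41*(½) = -⅕ + 41/2 = 203/10 ≈ 20.300)
n(V, p) = 203*V/10
1/(-7356 + n(M(0, -3), 60)) = 1/(-7356 + 203*(1 - 1*(-3))/10) = 1/(-7356 + 203*(1 + 3)/10) = 1/(-7356 + (203/10)*4) = 1/(-7356 + 406/5) = 1/(-36374/5) = -5/36374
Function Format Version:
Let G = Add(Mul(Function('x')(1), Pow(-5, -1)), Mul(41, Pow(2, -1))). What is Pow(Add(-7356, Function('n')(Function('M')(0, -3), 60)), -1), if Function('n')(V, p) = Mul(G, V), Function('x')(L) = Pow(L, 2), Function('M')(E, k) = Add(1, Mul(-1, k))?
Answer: Rational(-5, 36374) ≈ -0.00013746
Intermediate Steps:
G = Rational(203, 10) (G = Add(Mul(Pow(1, 2), Pow(-5, -1)), Mul(41, Pow(2, -1))) = Add(Mul(1, Rational(-1, 5)), Mul(41, Rational(1, 2))) = Add(Rational(-1, 5), Rational(41, 2)) = Rational(203, 10) ≈ 20.300)
Function('n')(V, p) = Mul(Rational(203, 10), V)
Pow(Add(-7356, Function('n')(Function('M')(0, -3), 60)), -1) = Pow(Add(-7356, Mul(Rational(203, 10), Add(1, Mul(-1, -3)))), -1) = Pow(Add(-7356, Mul(Rational(203, 10), Add(1, 3))), -1) = Pow(Add(-7356, Mul(Rational(203, 10), 4)), -1) = Pow(Add(-7356, Rational(406, 5)), -1) = Pow(Rational(-36374, 5), -1) = Rational(-5, 36374)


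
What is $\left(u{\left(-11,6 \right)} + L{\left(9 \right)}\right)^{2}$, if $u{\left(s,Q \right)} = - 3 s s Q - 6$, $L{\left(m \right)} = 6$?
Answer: $4743684$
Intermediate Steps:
$u{\left(s,Q \right)} = -6 - 3 Q s^{2}$ ($u{\left(s,Q \right)} = - 3 s^{2} Q - 6 = - 3 Q s^{2} - 6 = -6 - 3 Q s^{2}$)
$\left(u{\left(-11,6 \right)} + L{\left(9 \right)}\right)^{2} = \left(\left(-6 - 18 \left(-11\right)^{2}\right) + 6\right)^{2} = \left(\left(-6 - 18 \cdot 121\right) + 6\right)^{2} = \left(\left(-6 - 2178\right) + 6\right)^{2} = \left(-2184 + 6\right)^{2} = \left(-2178\right)^{2} = 4743684$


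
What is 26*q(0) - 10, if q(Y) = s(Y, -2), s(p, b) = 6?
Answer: 146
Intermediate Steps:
q(Y) = 6
26*q(0) - 10 = 26*6 - 10 = 156 - 10 = 146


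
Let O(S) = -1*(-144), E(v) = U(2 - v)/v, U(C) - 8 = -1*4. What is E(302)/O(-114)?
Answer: 1/10872 ≈ 9.1979e-5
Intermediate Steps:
U(C) = 4 (U(C) = 8 - 1*4 = 8 - 4 = 4)
E(v) = 4/v
O(S) = 144
E(302)/O(-114) = (4/302)/144 = (4*(1/302))*(1/144) = (2/151)*(1/144) = 1/10872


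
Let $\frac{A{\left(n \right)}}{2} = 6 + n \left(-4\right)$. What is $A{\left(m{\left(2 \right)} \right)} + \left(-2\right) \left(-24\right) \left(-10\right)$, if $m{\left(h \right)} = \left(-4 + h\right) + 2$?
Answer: $-468$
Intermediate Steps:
$m{\left(h \right)} = -2 + h$
$A{\left(n \right)} = 12 - 8 n$ ($A{\left(n \right)} = 2 \left(6 + n \left(-4\right)\right) = 2 \left(6 - 4 n\right) = 12 - 8 n$)
$A{\left(m{\left(2 \right)} \right)} + \left(-2\right) \left(-24\right) \left(-10\right) = \left(12 - 8 \left(-2 + 2\right)\right) + \left(-2\right) \left(-24\right) \left(-10\right) = \left(12 - 0\right) + 48 \left(-10\right) = \left(12 + 0\right) - 480 = 12 - 480 = -468$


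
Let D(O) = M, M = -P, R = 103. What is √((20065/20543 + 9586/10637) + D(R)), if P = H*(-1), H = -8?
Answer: 5*I*√11692964728956511/218515891 ≈ 2.4743*I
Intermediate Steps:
P = 8 (P = -8*(-1) = 8)
M = -8 (M = -1*8 = -8)
D(O) = -8
√((20065/20543 + 9586/10637) + D(R)) = √((20065/20543 + 9586/10637) - 8) = √(410356603/218515891 - 8) = √(-1337770525/218515891) = 5*I*√11692964728956511/218515891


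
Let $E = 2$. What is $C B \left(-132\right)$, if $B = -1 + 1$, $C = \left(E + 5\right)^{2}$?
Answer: $0$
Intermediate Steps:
$C = 49$ ($C = \left(2 + 5\right)^{2} = 7^{2} = 49$)
$B = 0$
$C B \left(-132\right) = 49 \cdot 0 \left(-132\right) = 0 \left(-132\right) = 0$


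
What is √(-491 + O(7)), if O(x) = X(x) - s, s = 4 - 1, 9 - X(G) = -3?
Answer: I*√482 ≈ 21.954*I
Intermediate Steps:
X(G) = 12 (X(G) = 9 - 1*(-3) = 9 + 3 = 12)
s = 3
O(x) = 9 (O(x) = 12 - 1*3 = 12 - 3 = 9)
√(-491 + O(7)) = √(-491 + 9) = √(-482) = I*√482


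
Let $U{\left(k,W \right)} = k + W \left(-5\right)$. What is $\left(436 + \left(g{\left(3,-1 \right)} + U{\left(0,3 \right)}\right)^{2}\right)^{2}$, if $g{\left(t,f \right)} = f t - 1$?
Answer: $635209$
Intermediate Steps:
$g{\left(t,f \right)} = -1 + f t$
$U{\left(k,W \right)} = k - 5 W$
$\left(436 + \left(g{\left(3,-1 \right)} + U{\left(0,3 \right)}\right)^{2}\right)^{2} = \left(436 + \left(\left(-1 - 3\right) + \left(0 - 15\right)\right)^{2}\right)^{2} = \left(436 + \left(-4 - 15\right)^{2}\right)^{2} = \left(436 + \left(-19\right)^{2}\right)^{2} = \left(436 + 361\right)^{2} = 797^{2} = 635209$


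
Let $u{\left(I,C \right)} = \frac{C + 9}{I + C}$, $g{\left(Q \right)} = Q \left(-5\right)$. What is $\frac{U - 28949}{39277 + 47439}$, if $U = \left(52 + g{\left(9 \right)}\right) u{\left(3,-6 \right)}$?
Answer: $- \frac{381}{1141} \approx -0.33392$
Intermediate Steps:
$g{\left(Q \right)} = - 5 Q$
$u{\left(I,C \right)} = \frac{9 + C}{C + I}$
$U = -7$ ($U = \left(52 - 45\right) \frac{9 - 6}{-6 + 3} = \left(52 - 45\right) \frac{1}{-3} \cdot 3 = 7 \left(\left(- \frac{1}{3}\right) 3\right) = 7 \left(-1\right) = -7$)
$\frac{U - 28949}{39277 + 47439} = \frac{-7 - 28949}{39277 + 47439} = \frac{-7 - 28949}{86716} = \left(-28956\right) \frac{1}{86716} = - \frac{381}{1141}$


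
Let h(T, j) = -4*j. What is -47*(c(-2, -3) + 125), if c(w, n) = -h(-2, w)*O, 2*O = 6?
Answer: -4747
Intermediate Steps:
O = 3 (O = (½)*6 = 3)
c(w, n) = 12*w (c(w, n) = -(-4*w)*3 = -(-12)*w = 12*w)
-47*(c(-2, -3) + 125) = -47*(12*(-2) + 125) = -47*(-24 + 125) = -47*101 = -4747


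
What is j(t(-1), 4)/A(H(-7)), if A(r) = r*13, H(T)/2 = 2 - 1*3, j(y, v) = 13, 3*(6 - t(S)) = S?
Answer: -½ ≈ -0.50000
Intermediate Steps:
t(S) = 6 - S/3
H(T) = -2 (H(T) = 2*(2 - 1*3) = 2*(2 - 3) = 2*(-1) = -2)
A(r) = 13*r
j(t(-1), 4)/A(H(-7)) = 13/((13*(-2))) = 13/(-26) = 13*(-1/26) = -½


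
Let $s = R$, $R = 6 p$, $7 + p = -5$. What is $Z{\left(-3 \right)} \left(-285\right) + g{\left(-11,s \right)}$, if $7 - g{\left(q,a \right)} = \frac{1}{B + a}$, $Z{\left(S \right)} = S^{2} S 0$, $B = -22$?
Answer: $\frac{659}{94} \approx 7.0106$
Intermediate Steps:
$p = -12$ ($p = -7 - 5 = -12$)
$R = -72$ ($R = 6 \left(-12\right) = -72$)
$s = -72$
$Z{\left(S \right)} = 0$ ($Z{\left(S \right)} = S^{3} \cdot 0 = 0$)
$g{\left(q,a \right)} = 7 - \frac{1}{-22 + a}$
$Z{\left(-3 \right)} \left(-285\right) + g{\left(-11,s \right)} = 0 \left(-285\right) + \frac{-155 + 7 \left(-72\right)}{-22 - 72} = 0 + \frac{-155 - 504}{-94} = 0 - - \frac{659}{94} = 0 + \frac{659}{94} = \frac{659}{94}$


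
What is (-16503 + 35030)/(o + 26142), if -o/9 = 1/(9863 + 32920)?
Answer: 264213547/372811059 ≈ 0.70871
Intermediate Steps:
o = -3/14261 (o = -9/(9863 + 32920) = -9/42783 = -9*1/42783 = -3/14261 ≈ -0.00021036)
(-16503 + 35030)/(o + 26142) = (-16503 + 35030)/(-3/14261 + 26142) = 18527/(372811059/14261) = 18527*(14261/372811059) = 264213547/372811059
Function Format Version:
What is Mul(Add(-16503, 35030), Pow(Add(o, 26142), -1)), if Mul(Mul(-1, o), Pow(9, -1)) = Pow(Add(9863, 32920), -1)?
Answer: Rational(264213547, 372811059) ≈ 0.70871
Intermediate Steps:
o = Rational(-3, 14261) (o = Mul(-9, Pow(Add(9863, 32920), -1)) = Mul(-9, Pow(42783, -1)) = Mul(-9, Rational(1, 42783)) = Rational(-3, 14261) ≈ -0.00021036)
Mul(Add(-16503, 35030), Pow(Add(o, 26142), -1)) = Mul(Add(-16503, 35030), Pow(Add(Rational(-3, 14261), 26142), -1)) = Mul(18527, Pow(Rational(372811059, 14261), -1)) = Mul(18527, Rational(14261, 372811059)) = Rational(264213547, 372811059)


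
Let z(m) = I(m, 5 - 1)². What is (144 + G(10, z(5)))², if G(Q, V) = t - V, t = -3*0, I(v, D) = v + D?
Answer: 3969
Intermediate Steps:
I(v, D) = D + v
t = 0
z(m) = (4 + m)² (z(m) = ((5 - 1) + m)² = (4 + m)²)
G(Q, V) = -V (G(Q, V) = 0 - V = -V)
(144 + G(10, z(5)))² = (144 - (4 + 5)²)² = (144 - 1*9²)² = (144 - 1*81)² = (144 - 81)² = 63² = 3969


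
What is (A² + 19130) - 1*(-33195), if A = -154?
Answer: 76041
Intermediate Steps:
(A² + 19130) - 1*(-33195) = ((-154)² + 19130) - 1*(-33195) = (23716 + 19130) + 33195 = 42846 + 33195 = 76041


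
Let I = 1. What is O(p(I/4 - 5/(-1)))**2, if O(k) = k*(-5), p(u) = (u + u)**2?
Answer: 4862025/16 ≈ 3.0388e+5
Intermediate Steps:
p(u) = 4*u**2 (p(u) = (2*u)**2 = 4*u**2)
O(k) = -5*k
O(p(I/4 - 5/(-1)))**2 = (-20*(1/4 - 5/(-1))**2)**2 = (-20*(1*(1/4) - 5*(-1))**2)**2 = (-20*(1/4 + 5)**2)**2 = (-20*(21/4)**2)**2 = (-20*441/16)**2 = (-5*441/4)**2 = (-2205/4)**2 = 4862025/16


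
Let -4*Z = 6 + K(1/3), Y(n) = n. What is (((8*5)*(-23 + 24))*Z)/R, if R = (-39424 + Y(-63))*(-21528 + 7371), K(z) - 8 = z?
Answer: -430/1677052377 ≈ -2.5640e-7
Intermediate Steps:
K(z) = 8 + z
R = 559017459 (R = (-39424 - 63)*(-21528 + 7371) = -39487*(-14157) = 559017459)
Z = -43/12 (Z = -(6 + (8 + 1/3))/4 = -(6 + (8 + 1*(⅓)))/4 = -(6 + (8 + ⅓))/4 = -(6 + 25/3)/4 = -¼*43/3 = -43/12 ≈ -3.5833)
(((8*5)*(-23 + 24))*Z)/R = (((8*5)*(-23 + 24))*(-43/12))/559017459 = ((40*1)*(-43/12))*(1/559017459) = (40*(-43/12))*(1/559017459) = -430/3*1/559017459 = -430/1677052377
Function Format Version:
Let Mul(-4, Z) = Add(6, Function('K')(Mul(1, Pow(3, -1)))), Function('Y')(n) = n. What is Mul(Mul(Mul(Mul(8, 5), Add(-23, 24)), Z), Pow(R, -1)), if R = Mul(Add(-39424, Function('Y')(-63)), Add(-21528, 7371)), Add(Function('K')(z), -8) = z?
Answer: Rational(-430, 1677052377) ≈ -2.5640e-7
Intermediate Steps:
Function('K')(z) = Add(8, z)
R = 559017459 (R = Mul(Add(-39424, -63), Add(-21528, 7371)) = Mul(-39487, -14157) = 559017459)
Z = Rational(-43, 12) (Z = Mul(Rational(-1, 4), Add(6, Add(8, Mul(1, Pow(3, -1))))) = Mul(Rational(-1, 4), Add(6, Add(8, Mul(1, Rational(1, 3))))) = Mul(Rational(-1, 4), Add(6, Add(8, Rational(1, 3)))) = Mul(Rational(-1, 4), Add(6, Rational(25, 3))) = Mul(Rational(-1, 4), Rational(43, 3)) = Rational(-43, 12) ≈ -3.5833)
Mul(Mul(Mul(Mul(8, 5), Add(-23, 24)), Z), Pow(R, -1)) = Mul(Mul(Mul(Mul(8, 5), Add(-23, 24)), Rational(-43, 12)), Pow(559017459, -1)) = Mul(Mul(Mul(40, 1), Rational(-43, 12)), Rational(1, 559017459)) = Mul(Mul(40, Rational(-43, 12)), Rational(1, 559017459)) = Mul(Rational(-430, 3), Rational(1, 559017459)) = Rational(-430, 1677052377)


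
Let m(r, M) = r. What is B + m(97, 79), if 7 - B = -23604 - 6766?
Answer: 30474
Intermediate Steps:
B = 30377 (B = 7 - (-23604 - 6766) = 7 - 1*(-30370) = 7 + 30370 = 30377)
B + m(97, 79) = 30377 + 97 = 30474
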